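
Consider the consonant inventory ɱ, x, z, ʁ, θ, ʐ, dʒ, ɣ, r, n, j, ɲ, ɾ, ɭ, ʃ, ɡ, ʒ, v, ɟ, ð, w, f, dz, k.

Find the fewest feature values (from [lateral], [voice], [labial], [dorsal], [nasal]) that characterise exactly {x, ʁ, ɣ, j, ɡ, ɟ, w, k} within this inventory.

[-nasal, +dorsal]

Every target segment is [-nasal], [+dorsal]; each remaining inventory member fails at least one of these. Each conjunct is needed — [+dorsal] alone would also admit /ɲ/; [-nasal] alone would also admit /z, θ, ʐ, dʒ, …/ — and no other single listed feature has exactly this extension, so two is the minimum.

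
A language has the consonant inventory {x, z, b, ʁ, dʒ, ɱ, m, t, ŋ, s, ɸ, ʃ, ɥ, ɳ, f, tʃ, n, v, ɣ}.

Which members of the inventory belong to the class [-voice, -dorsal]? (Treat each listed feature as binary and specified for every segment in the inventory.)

t, s, ɸ, ʃ, f, tʃ

Eliminate segments failing any feature: /x/ is [+dorsal]; /z, b, ʁ, dʒ, ɱ, m, ŋ, ɥ, ɳ, n, v, ɣ/ are [+voice]. The remaining /t, s, ɸ, ʃ, f, tʃ/ satisfy [-voice], [-dorsal].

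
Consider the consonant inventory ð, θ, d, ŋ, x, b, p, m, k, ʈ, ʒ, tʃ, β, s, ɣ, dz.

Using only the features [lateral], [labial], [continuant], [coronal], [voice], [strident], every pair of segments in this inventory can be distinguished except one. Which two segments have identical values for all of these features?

b, m

/b/ (voiced bilabial stop) and /m/ (bilabial nasal) are both [-lateral], [+labial], [-continuant], [-coronal], [+voice], [-strident], so none of the listed features separates them. (They do differ in [sonorant] and [nasal], which are not among the given features.) Every other pair in the inventory differs on at least one listed feature.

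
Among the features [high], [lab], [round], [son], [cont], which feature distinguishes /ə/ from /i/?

The two segments share [−labial], [−round], [+sonorant], [+continuant]. The only feature from the list on which they differ: /ə/ is [−high] while /i/ is [+high].

[high]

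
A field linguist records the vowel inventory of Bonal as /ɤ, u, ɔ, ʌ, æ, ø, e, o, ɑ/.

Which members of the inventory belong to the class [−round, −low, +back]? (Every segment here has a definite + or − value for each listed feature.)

ɤ, ʌ

Checking each segment against [−round], [−low], [+back]: /ɤ/ (mid back unrounded tense vowel), /ʌ/ (mid back unrounded lax vowel) satisfy every feature; every other segment in the inventory fails at least one.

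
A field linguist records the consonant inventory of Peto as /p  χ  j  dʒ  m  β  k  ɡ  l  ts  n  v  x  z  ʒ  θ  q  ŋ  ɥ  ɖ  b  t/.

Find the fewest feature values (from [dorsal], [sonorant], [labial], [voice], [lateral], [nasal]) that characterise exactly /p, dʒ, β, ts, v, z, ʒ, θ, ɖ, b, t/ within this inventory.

Every target segment is [-sonorant], [-dorsal]; each remaining inventory member fails at least one of these. Each conjunct is needed — [-dorsal] alone would also admit /m, l, n/; [-sonorant] alone would also admit /χ, k, ɡ, x, …/ — and no other single listed feature has exactly this extension, so two is the minimum.

[-sonorant, -dorsal]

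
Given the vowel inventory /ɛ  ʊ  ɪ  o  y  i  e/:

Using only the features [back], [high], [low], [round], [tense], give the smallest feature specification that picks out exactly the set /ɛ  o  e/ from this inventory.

/ɛ, o, e/ are exactly the [-high] segments in the inventory, so a single feature suffices.

[-high]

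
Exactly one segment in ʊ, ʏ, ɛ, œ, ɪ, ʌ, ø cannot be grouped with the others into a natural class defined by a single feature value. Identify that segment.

ø

[tense] groups all but one: /œ, ɪ, ɛ, ʌ, ʏ, ʊ/ share [−tense] while /ø/ (mid front rounded tense vowel) alone is [+tense]. Removing any other segment would not leave a single-feature class that excludes it.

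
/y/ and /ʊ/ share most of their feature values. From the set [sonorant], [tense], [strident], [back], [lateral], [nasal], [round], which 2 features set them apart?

[back], [tense]

/y/ (high front rounded tense vowel) and /ʊ/ (high back rounded lax vowel) agree on [+sonorant], [−strident], [−lateral], [−nasal], [+round]. They differ on [back] (/y/ [−], /ʊ/ [+]), [tense] (/y/ [+], /ʊ/ [−]).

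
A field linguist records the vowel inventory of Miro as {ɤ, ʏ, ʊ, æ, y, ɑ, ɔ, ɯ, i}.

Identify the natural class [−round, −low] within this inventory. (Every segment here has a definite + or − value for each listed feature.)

ɤ, ɯ, i

Checking each segment against [−round], [−low]: /ɤ/ (mid back unrounded tense vowel), /ɯ/ (high back unrounded vowel), /i/ (high front unrounded tense vowel) satisfy every feature; every other segment in the inventory fails at least one.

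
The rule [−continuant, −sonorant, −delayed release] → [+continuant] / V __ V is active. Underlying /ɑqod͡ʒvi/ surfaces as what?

[ɑχod͡ʒvi]

Only /q/ occurs between two vowels (/ɑ/ __ /o/) and matches the structural description. It is a voiceless uvular stop, so [−continuant, −sonorant, −delayed release] holds; changing it to [+continuant] with all other features held fixed yields /χ/ (voiceless uvular fricative). No other segment meets both the structural description and the environment, so the output is [ɑχod͡ʒvi].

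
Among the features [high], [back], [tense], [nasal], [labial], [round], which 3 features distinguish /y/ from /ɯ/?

/y/ (high front rounded tense vowel) and /ɯ/ (high back unrounded vowel) agree on [+high], [+tense], [-nasal]. They differ on [labial] (/y/ [+], /ɯ/ [-]), [round] (/y/ [+], /ɯ/ [-]), [back] (/y/ [-], /ɯ/ [+]).

[labial], [round], [back]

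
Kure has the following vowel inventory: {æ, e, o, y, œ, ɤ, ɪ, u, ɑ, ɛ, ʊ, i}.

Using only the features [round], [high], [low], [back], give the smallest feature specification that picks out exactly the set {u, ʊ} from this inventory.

The class [+high], [+back] has exactly /u, ʊ/ as its extension in this inventory. No smaller conjunction from the listed features achieves this: [+back] alone would also admit /o, ɤ, ɑ/; [+high] alone would also admit /y, ɪ, i/; and checking the remaining single features turns up none with this extension.

[+high, +back]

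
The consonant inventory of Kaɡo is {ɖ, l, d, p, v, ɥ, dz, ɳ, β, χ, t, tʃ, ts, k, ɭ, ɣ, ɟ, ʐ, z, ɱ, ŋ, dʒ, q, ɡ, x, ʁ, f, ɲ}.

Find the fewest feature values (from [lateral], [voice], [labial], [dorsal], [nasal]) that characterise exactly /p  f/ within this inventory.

Every target segment is [-voice], [+labial]; each remaining inventory member fails at least one of these. Each conjunct is needed — [+labial] alone would also admit /v, ɥ, β, ɱ/; [-voice] alone would also admit /χ, t, tʃ, ts, …/ — and no other single listed feature has exactly this extension, so two is the minimum.

[-voice, +labial]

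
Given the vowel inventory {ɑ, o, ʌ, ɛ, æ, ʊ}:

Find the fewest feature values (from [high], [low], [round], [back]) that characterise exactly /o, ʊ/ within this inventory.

The target set is precisely the extension of [+round] in this inventory.

[+round]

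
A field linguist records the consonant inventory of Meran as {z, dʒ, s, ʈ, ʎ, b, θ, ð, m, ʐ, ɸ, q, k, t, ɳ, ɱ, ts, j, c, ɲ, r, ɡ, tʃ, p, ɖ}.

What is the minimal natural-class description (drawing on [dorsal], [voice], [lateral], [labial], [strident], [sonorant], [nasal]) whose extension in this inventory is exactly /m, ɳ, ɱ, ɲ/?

[+nasal]

The target set is precisely the extension of [+nasal] in this inventory.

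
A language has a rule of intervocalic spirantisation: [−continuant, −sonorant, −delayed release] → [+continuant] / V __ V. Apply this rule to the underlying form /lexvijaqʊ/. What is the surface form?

Only /q/ occurs between two vowels (/a/ __ /ʊ/) and matches the structural description. It is a voiceless uvular stop, so [−continuant, −sonorant, −delayed release] holds; changing it to [+continuant] with all other features held fixed yields /χ/ (voiceless uvular fricative). No other segment meets both the structural description and the environment, so the output is [lexvijaχʊ].

[lexvijaχʊ]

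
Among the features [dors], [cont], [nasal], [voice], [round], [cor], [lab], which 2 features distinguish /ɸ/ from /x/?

/ɸ/ is the voiceless bilabial fricative and /x/ is the voiceless velar fricative. Both are [+continuant], [-nasal], [-voice], [-round], [-coronal]. /ɸ/ is [+labial] while /x/ is [-labial]; /ɸ/ is [-dorsal] while /x/ is [+dorsal], so the distinguishing features are [labial], [dorsal].

[labial], [dorsal]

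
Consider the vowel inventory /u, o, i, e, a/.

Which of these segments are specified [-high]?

o, e, a

The [-high] segments here are /o, e, a/; the remaining /u, i/ are [+high].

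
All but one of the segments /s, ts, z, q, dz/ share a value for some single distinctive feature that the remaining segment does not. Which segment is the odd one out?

q

The remaining segments after removing /q/ share [+strident]; /q/ (voiceless uvular stop) is [−strident]. For every other candidate removal, the leftover set fails to share any single feature value that the removed segment lacks.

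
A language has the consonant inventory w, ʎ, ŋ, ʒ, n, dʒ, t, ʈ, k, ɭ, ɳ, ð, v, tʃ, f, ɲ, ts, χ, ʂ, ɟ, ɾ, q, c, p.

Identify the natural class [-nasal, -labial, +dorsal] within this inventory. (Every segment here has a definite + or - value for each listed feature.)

Eliminate segments failing any feature: /w, v, f, p/ are [+labial]; /ŋ, n, ɳ, ɲ/ are [+nasal]; /ʒ, dʒ, t, ʈ, ɭ, ð, tʃ, ts, ʂ, ɾ/ are [-dorsal]. The remaining /ʎ, k, χ, ɟ, q, c/ satisfy [-nasal], [-labial], [+dorsal].

ʎ, k, χ, ɟ, q, c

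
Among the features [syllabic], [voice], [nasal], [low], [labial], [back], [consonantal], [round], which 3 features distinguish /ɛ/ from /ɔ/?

[labial], [round], [back]

The two segments share [+syllabic], [+voice], [-nasal], [-low], [-consonantal]. The only features from the list on which they differ: /ɛ/ is [-labial] while /ɔ/ is [+labial]; /ɛ/ is [-round] while /ɔ/ is [+round]; /ɛ/ is [-back] while /ɔ/ is [+back].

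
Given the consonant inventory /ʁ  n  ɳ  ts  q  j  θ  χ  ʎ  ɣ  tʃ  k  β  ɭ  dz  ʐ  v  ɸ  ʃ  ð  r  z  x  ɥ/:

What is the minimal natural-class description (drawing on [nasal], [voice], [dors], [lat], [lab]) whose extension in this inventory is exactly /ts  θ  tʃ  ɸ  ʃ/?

[−voice, −dors]

/ts, θ, tʃ, ɸ, ʃ/ are all [−voice], [−dorsal], and no other segment in the inventory matches both values. Dropping any one of them over-generates: [−dorsal] alone would also admit /n, ɳ, β, ɭ, …/; [−voice] alone would also admit /q, χ, k, x/. No other single listed feature picks out exactly this set either, so fewer than two features will not do.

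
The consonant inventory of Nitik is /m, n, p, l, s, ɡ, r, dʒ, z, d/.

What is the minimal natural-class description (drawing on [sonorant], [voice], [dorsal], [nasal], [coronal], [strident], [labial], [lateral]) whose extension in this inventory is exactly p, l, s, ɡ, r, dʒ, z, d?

/p, l, s, ɡ, r, dʒ, z, d/ are exactly the [-nasal] segments in the inventory, so a single feature suffices.

[-nasal]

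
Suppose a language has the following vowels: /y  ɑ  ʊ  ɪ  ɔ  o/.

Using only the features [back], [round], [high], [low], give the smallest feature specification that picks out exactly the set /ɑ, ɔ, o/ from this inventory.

The target set is precisely the extension of [−high] in this inventory.

[−high]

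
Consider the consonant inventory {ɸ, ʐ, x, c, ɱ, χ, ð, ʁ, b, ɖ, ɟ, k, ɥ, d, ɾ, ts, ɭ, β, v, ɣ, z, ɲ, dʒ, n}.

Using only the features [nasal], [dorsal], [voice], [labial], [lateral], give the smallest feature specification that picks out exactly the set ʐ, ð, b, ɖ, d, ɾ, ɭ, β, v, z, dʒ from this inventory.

[+voice, −nasal, −dorsal]

Every target segment is [+voice], [−nasal], [−dorsal]; each remaining inventory member fails at least one of these. Each conjunct is needed — [−nasal, −dorsal] alone would also admit /ɸ, ts/; [+voice, −dorsal] alone would also admit /ɱ, n/; [+voice, −nasal] alone would also admit /ʁ, ɟ, ɥ, ɣ/ — and no other combination of two listed features has exactly this extension, so three is the minimum.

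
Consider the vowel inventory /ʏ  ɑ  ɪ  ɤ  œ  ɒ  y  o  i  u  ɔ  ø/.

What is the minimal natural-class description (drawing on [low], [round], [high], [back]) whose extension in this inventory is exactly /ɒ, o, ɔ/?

[-high, +back, +round]

Every target segment is [-high], [+back], [+round]; each remaining inventory member fails at least one of these. Each conjunct is needed — [+back, +round] alone would also admit /u/; [-high, +round] alone would also admit /œ, ø/; [-high, +back] alone would also admit /ɑ, ɤ/ — and no other combination of two listed features has exactly this extension, so three is the minimum.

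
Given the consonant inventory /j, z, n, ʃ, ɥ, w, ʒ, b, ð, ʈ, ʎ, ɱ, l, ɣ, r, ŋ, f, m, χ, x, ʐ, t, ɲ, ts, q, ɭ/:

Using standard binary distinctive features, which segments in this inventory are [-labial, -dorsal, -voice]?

First, the [-labial] segments are /j, z, n, ʃ, ʒ, ð, ʈ, ʎ, l, ɣ, r, ŋ, χ, x, ʐ, t, ɲ, ts, q, ɭ/.
Among these, [-dorsal] gives /z, n, ʃ, ʒ, ð, ʈ, l, r, ʐ, t, ts, ɭ/.
Then [-voice] leaves /ʃ, ʈ, t, ts/.

ʃ, ʈ, t, ts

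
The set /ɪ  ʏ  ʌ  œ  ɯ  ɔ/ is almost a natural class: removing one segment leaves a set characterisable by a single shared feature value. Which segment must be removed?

The remaining segments after removing /ɯ/ share [−tense]; /ɯ/ (high back unrounded vowel) is [+tense]. For every other candidate removal, the leftover set fails to share any single feature value that the removed segment lacks.

ɯ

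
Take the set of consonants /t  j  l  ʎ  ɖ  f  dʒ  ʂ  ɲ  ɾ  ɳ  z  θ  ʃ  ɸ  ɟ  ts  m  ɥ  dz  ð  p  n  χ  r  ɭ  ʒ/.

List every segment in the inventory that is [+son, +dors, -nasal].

First, the [+sonorant] segments are /j, l, ʎ, ɲ, ɾ, ɳ, m, ɥ, n, r, ɭ/.
Within that set, [+dorsal] gives /j, ʎ, ɲ, ɥ/.
Among these, [-nasal] leaves /j, ʎ, ɥ/.

j, ʎ, ɥ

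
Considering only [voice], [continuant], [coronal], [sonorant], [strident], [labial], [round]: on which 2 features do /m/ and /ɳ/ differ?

[labial], [coronal]

/m/ is the bilabial nasal and /ɳ/ is the retroflex nasal. Both are [+voice], [−continuant], [+sonorant], [−strident], [−round]. /m/ is [+labial] while /ɳ/ is [−labial]; /m/ is [−coronal] while /ɳ/ is [+coronal], so the distinguishing features are [labial], [coronal].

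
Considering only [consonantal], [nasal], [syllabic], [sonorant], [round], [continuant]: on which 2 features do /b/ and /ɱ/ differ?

The two segments share [+consonantal], [−syllabic], [−round], [−continuant]. The only features from the list on which they differ: /b/ is [−sonorant] while /ɱ/ is [+sonorant]; /b/ is [−nasal] while /ɱ/ is [+nasal].

[sonorant], [nasal]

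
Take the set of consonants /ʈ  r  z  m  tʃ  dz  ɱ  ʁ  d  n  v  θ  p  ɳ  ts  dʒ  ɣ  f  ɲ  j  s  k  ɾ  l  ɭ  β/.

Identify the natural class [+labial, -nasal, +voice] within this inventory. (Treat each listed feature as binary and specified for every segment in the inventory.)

v, β

The [+labial] segments are /m, ɱ, v, p, f, β/.
Then [-nasal] gives /v, p, f, β/.
Then [+voice] leaves /v, β/.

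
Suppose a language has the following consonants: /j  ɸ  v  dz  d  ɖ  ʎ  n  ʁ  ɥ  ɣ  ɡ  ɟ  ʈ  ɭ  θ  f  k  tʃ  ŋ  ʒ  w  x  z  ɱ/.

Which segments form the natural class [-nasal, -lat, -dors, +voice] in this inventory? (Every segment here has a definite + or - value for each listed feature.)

v, dz, d, ɖ, ʒ, z

Checking each segment against [-nasal], [-lateral], [-dorsal], [+voice]: /v/ (voiced labiodental fricative), /dz/ (voiced alveolar affricate), /d/ (voiced alveolar stop), /ɖ/ (voiced retroflex stop), /ʒ/ (voiced postalveolar fricative), /z/ (voiced alveolar fricative) satisfy every feature; every other segment in the inventory fails at least one.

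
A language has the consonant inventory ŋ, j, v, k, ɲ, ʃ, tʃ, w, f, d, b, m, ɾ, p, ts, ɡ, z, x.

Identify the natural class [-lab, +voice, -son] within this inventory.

d, ɡ, z

Eliminate segments failing any feature: /ŋ, j, ɲ, ɾ/ are [+sonorant]; /v, w, f, b, m, p/ are [+labial]; /k, ʃ, tʃ, ts, x/ are [-voice]. The remaining /d, ɡ, z/ satisfy [-labial], [+voice], [-sonorant].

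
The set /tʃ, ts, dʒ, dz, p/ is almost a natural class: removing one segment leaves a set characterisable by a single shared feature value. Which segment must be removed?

/ts, dz, dʒ, tʃ/ are all [+delayed release], but /p/ (voiceless bilabial stop) is [−delayed release]. No other single segment can be removed to leave a set sharing one feature value that the removed segment lacks, so /p/ is the odd one out.

p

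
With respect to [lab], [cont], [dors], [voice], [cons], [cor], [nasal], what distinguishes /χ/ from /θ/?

[coronal], [dorsal]

/χ/ (voiceless uvular fricative) and /θ/ (voiceless dental fricative) agree on [−labial], [+continuant], [−voice], [+consonantal], [−nasal]. They differ on [coronal] (/χ/ [−], /θ/ [+]), [dorsal] (/χ/ [+], /θ/ [−]).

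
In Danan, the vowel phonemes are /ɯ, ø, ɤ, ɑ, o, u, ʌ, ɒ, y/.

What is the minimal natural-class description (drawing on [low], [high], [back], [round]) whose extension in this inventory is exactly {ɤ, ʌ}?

The class [-high], [-low], [-round] has exactly /ɤ, ʌ/ as its extension in this inventory. No smaller conjunction from the listed features achieves this: [-low, -round] alone would also admit /ɯ/; [-high, -round] alone would also admit /ɑ/; [-high, -low] alone would also admit /ø, o/; and checking the remaining two-feature bundles turns up none with this extension.

[-high, -low, -round]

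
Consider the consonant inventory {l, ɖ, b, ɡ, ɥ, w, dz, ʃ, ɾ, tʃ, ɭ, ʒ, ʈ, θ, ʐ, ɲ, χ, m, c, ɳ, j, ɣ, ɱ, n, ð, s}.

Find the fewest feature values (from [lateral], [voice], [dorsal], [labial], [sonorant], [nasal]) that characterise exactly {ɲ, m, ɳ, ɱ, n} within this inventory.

Every target segment is [+nasal] and no other inventory member is, so one feature is enough.

[+nasal]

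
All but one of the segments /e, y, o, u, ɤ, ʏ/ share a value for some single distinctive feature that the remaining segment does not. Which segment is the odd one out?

ʏ

[tense] groups all but one: /y, e, ɤ, u, o/ share [+tense] while /ʏ/ (high front rounded lax vowel) alone is [−tense]. Removing any other segment would not leave a single-feature class that excludes it.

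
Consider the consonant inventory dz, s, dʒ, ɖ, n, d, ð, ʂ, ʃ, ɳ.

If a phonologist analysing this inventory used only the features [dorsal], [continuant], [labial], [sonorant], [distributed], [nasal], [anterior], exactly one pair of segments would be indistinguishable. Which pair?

On the given features, /dz/ and /d/ have an identical profile: [−dorsal], [−continuant], [−labial], [−sonorant], [−distributed], [−nasal], [+anterior]. No other two segments in the inventory coincide on all 7 features. (They do differ in [strident] and [delayed release], which are not among the given features.)

dz, d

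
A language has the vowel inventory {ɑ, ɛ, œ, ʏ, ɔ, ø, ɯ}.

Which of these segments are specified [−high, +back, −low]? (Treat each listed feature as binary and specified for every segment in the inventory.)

Eliminate segments failing any feature: /ɑ/ is [+low]; /ɛ, œ, ø/ are [−back]; /ʏ, ɯ/ are [+high]. The remaining /ɔ/ satisfy [−high], [+back], [−low].

ɔ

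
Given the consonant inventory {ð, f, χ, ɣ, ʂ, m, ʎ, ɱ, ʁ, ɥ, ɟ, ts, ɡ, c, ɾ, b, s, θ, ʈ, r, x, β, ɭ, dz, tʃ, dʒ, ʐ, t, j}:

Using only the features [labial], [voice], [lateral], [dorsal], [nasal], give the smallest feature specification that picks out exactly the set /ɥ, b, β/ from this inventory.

The class [+voice], [−nasal], [+labial] has exactly /ɥ, b, β/ as its extension in this inventory. No smaller conjunction from the listed features achieves this: [−nasal, +labial] alone would also admit /f/; [+voice, +labial] alone would also admit /m, ɱ/; [+voice, −nasal] alone would also admit /ð, ɣ, ʎ, ʁ, …/; and checking the remaining two-feature bundles turns up none with this extension.

[+voice, −nasal, +labial]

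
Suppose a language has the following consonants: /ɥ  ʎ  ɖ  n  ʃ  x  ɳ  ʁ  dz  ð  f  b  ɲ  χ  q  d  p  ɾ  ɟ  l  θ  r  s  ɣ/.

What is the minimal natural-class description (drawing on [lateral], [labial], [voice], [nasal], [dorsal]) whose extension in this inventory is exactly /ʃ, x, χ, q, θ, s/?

[−voice, −labial]

The class [−voice], [−labial] has exactly /ʃ, x, χ, q, θ, s/ as its extension in this inventory. No smaller conjunction from the listed features achieves this: [−labial] alone would also admit /ʎ, ɖ, n, ɳ, …/; [−voice] alone would also admit /f, p/; and checking the remaining single features turns up none with this extension.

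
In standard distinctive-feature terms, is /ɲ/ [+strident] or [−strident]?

[−strident]

/ɲ/ is the palatal nasal. The feature [strident] marks segments high-amplitude, high-frequency frication (the sibilants); /ɲ/ lacks this property, so it is [−strident].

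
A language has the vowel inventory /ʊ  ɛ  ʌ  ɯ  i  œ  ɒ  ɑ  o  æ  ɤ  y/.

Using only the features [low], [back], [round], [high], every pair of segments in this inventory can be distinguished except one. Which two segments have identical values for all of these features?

On the given features, /ɤ/ and /ʌ/ have an identical profile: [-low], [+back], [-round], [-high]. No other two segments in the inventory coincide on all 4 features. (They do differ in [tense], which is not among the given features.)

ɤ, ʌ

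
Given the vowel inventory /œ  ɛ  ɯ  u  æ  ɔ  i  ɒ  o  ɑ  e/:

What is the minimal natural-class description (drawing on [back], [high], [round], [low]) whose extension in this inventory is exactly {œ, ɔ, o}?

The class [−high], [−low], [+round] has exactly /œ, ɔ, o/ as its extension in this inventory. No smaller conjunction from the listed features achieves this: [−low, +round] alone would also admit /u/; [−high, +round] alone would also admit /ɒ/; [−high, −low] alone would also admit /ɛ, e/; and checking the remaining two-feature bundles turns up none with this extension.

[−high, −low, +round]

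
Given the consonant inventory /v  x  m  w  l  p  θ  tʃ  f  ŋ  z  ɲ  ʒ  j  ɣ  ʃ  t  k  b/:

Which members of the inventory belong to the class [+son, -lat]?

m, w, ŋ, ɲ, j

Checking each segment against [+sonorant], [-lateral]: /m/ (bilabial nasal), /w/ (labial-velar glide), /ŋ/ (velar nasal), /ɲ/ (palatal nasal), /j/ (palatal glide) satisfy every feature; every other segment in the inventory fails at least one.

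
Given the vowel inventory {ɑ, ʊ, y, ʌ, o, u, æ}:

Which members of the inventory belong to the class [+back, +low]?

ɑ

First, the [+back] segments are /ɑ, ʊ, ʌ, o, u/.
Among these, [+low] leaves /ɑ/.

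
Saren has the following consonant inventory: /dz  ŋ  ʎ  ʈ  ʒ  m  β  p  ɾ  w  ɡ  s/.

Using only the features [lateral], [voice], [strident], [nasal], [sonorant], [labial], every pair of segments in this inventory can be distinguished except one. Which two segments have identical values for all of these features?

/dz/ (voiced alveolar affricate) and /ʒ/ (voiced postalveolar fricative) are both [−lateral], [+voice], [+strident], [−nasal], [−sonorant], [−labial], so none of the listed features separates them. (They do differ in [continuant], [anterior] and [distributed], which are not among the given features.) Every other pair in the inventory differs on at least one listed feature.

dz, ʒ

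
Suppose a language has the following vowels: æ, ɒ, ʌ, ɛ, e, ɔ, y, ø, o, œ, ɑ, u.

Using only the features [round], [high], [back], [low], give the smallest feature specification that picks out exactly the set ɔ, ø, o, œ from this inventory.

The class [−high], [−low], [+round] has exactly /ɔ, ø, o, œ/ as its extension in this inventory. No smaller conjunction from the listed features achieves this: [−low, +round] alone would also admit /y, u/; [−high, +round] alone would also admit /ɒ/; [−high, −low] alone would also admit /ʌ, ɛ, e/; and checking the remaining two-feature bundles turns up none with this extension.

[−high, −low, +round]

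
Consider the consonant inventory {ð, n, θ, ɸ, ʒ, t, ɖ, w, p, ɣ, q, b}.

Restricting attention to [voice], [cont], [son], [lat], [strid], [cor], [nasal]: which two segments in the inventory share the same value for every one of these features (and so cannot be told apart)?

p, q

Both /p/ and /q/ are [−voice], [−continuant], [−sonorant], [−lateral], [−strident], [−coronal], [−nasal]. Since the list omits [labial] and [dorsal] — which do distinguish the voiceless bilabial stop from the voiceless uvular stop — this pair collapses; all other pairs remain distinct.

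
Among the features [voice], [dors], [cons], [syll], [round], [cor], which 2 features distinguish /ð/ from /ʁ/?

[coronal], [dorsal]

/ð/ is the voiced dental fricative and /ʁ/ is the voiced uvular fricative. Both are [+voice], [+consonantal], [−syllabic], [−round]. /ð/ is [+coronal] while /ʁ/ is [−coronal]; /ð/ is [−dorsal] while /ʁ/ is [+dorsal], so the distinguishing features are [coronal], [dorsal].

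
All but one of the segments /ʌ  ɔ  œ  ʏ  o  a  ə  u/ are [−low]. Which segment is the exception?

a

/a/ is the low unrounded vowel, which is [+low]; the rest — /ə, ʏ, ʌ, u, œ, o, ɔ/ — are [−low].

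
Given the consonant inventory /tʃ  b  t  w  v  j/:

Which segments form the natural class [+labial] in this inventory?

The feature [labial] marks segments articulated with one or both lips. In this inventory /b, w, v/ have that property, so they are [+labial]; /tʃ, t, j/ are [−labial].

b, w, v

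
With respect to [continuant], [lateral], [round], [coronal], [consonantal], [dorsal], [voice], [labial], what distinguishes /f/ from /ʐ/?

/f/ is the voiceless labiodental fricative and /ʐ/ is the voiced retroflex fricative. Both are [+continuant], [-lateral], [-round], [+consonantal], [-dorsal]. /f/ is [-voice] while /ʐ/ is [+voice]; /f/ is [+labial] while /ʐ/ is [-labial]; /f/ is [-coronal] while /ʐ/ is [+coronal], so the distinguishing features are [voice], [labial], [coronal].

[voice], [labial], [coronal]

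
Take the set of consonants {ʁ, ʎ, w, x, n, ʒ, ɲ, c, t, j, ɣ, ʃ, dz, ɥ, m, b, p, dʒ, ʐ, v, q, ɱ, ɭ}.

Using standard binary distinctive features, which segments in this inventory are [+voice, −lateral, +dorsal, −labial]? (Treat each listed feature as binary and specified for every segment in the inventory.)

First, the [+voice] segments are /ʁ, ʎ, w, n, ʒ, ɲ, j, ɣ, dz, ɥ, m, b, dʒ, ʐ, v, ɱ, ɭ/.
Among these, [−lateral] gives /ʁ, w, n, ʒ, ɲ, j, ɣ, dz, ɥ, m, b, dʒ, ʐ, v, ɱ/.
Then [+dorsal] gives /ʁ, w, ɲ, j, ɣ, ɥ/.
Then [−labial] leaves /ʁ, ɲ, j, ɣ/.

ʁ, ɲ, j, ɣ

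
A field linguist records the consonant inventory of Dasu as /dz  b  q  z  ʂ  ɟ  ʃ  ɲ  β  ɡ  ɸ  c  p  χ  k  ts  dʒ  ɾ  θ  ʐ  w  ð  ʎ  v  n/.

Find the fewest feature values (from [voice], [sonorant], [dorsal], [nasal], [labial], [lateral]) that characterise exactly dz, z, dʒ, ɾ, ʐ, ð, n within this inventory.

[+voice, −labial, −dorsal]

/dz, z, dʒ, ɾ, ʐ, ð, n/ are all [+voice], [−labial], [−dorsal], and no other segment in the inventory matches all three values. Dropping any one of them over-generates: [−labial, −dorsal] alone would also admit /ʂ, ʃ, ts, θ/; [+voice, −dorsal] alone would also admit /b, β, v/; [+voice, −labial] alone would also admit /ɟ, ɲ, ɡ, ʎ/. No other combination of two listed features picks out exactly this set either, so fewer than three features will not do.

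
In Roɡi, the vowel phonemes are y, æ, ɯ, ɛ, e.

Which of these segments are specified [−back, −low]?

Checking each segment against [−back], [−low]: /y/ (high front rounded tense vowel), /ɛ/ (mid front unrounded lax vowel), /e/ (mid front unrounded tense vowel) satisfy every feature; every other segment in the inventory fails at least one.

y, ɛ, e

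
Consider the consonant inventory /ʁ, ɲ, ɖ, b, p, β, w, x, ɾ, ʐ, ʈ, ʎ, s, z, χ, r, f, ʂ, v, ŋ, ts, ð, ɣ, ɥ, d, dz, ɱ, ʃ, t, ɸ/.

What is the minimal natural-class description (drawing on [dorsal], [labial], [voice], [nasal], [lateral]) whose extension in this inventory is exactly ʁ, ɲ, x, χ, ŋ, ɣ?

/ʁ, ɲ, x, χ, ŋ, ɣ/ are all [-lateral], [-labial], [+dorsal], and no other segment in the inventory matches all three values. Dropping any one of them over-generates: [-labial, +dorsal] alone would also admit /ʎ/; [-lateral, +dorsal] alone would also admit /w, ɥ/; [-lateral, -labial] alone would also admit /ɖ, ɾ, ʐ, ʈ, …/. No other combination of two listed features picks out exactly this set either, so fewer than three features will not do.

[-lateral, -labial, +dorsal]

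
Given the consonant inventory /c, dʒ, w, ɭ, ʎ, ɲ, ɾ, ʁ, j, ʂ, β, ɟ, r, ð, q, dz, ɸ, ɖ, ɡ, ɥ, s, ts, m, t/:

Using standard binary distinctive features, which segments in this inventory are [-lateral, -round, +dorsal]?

c, ɲ, ʁ, j, ɟ, q, ɡ

Among the inventory, the [-lateral] segments are /c, dʒ, w, ɲ, ɾ, ʁ, j, ʂ, β, ɟ, r, ð, q, dz, ɸ, ɖ, ɡ, ɥ, s, ts, m, t/.
Among these, [-round] gives /c, dʒ, ɲ, ɾ, ʁ, j, ʂ, β, ɟ, r, ð, q, dz, ɸ, ɖ, ɡ, s, ts, m, t/.
Of those, [+dorsal] leaves /c, ɲ, ʁ, j, ɟ, q, ɡ/.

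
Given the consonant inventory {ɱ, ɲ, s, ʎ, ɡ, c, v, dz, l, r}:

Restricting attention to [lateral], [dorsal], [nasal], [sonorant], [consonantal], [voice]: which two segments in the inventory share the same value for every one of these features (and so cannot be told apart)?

On the given features, /dz/ and /v/ have an identical profile: [−lateral], [−dorsal], [−nasal], [−sonorant], [+consonantal], [+voice]. No other two segments in the inventory coincide on all 6 features. (They do differ in [continuant], [labial] and [coronal], which are not among the given features.)

dz, v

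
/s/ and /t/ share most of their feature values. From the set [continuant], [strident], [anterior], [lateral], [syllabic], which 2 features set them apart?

[continuant], [strident]

/s/ is the voiceless alveolar fricative and /t/ is the voiceless alveolar stop. Both are [+anterior], [-lateral], [-syllabic]. /s/ is [+continuant] while /t/ is [-continuant]; /s/ is [+strident] while /t/ is [-strident], so the distinguishing features are [continuant], [strident].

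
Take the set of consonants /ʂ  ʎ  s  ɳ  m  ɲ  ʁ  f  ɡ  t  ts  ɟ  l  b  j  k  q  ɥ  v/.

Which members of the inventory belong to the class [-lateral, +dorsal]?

ɲ, ʁ, ɡ, ɟ, j, k, q, ɥ

Checking each segment against [-lateral], [+dorsal]: /ɲ/ (palatal nasal), /ʁ/ (voiced uvular fricative), /ɡ/ (voiced velar stop), /ɟ/ (voiced palatal stop), /j/ (palatal glide), /k/ (voiceless velar stop), among others, satisfy every feature; every other segment in the inventory fails at least one.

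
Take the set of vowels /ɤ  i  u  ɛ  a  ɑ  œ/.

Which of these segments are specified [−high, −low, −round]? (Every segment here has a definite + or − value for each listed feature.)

ɤ, ɛ

Checking each segment against [−high], [−low], [−round]: /ɤ/ (mid back unrounded tense vowel), /ɛ/ (mid front unrounded lax vowel) satisfy every feature; every other segment in the inventory fails at least one.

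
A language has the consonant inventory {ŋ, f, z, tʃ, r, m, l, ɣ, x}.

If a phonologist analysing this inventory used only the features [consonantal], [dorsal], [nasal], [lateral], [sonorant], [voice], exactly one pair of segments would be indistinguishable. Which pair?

Both /tʃ/ and /f/ are [+consonantal], [−dorsal], [−nasal], [−lateral], [−sonorant], [−voice]. Since the list omits [continuant], [labial] and [coronal] — which do distinguish the voiceless postalveolar affricate from the voiceless labiodental fricative — this pair collapses; all other pairs remain distinct.

tʃ, f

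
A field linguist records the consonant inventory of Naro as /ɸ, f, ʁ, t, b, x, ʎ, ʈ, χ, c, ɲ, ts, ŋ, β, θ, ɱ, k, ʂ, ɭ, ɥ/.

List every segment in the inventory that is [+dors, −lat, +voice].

Eliminate segments failing any feature: /ɸ, f, t, b, ʈ, ts, β, θ, ɱ, ʂ, ɭ/ are [−dorsal]; /x, χ, c, k/ are [−voice]; /ʎ/ is [+lateral]. The remaining /ʁ, ɲ, ŋ, ɥ/ satisfy [+dorsal], [−lateral], [+voice].

ʁ, ɲ, ŋ, ɥ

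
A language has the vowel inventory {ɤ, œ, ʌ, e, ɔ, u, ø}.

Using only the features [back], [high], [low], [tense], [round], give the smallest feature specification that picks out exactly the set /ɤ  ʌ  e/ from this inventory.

[-round]

/ɤ, ʌ, e/ are exactly the [-round] segments in the inventory, so a single feature suffices.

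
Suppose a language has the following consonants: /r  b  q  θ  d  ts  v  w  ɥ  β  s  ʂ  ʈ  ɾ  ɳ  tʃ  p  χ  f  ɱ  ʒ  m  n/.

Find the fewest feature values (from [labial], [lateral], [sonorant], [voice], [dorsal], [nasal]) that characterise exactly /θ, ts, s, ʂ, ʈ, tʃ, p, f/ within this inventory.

Every target segment is [-voice], [-dorsal]; each remaining inventory member fails at least one of these. Each conjunct is needed — [-dorsal] alone would also admit /r, b, d, v, …/; [-voice] alone would also admit /q, χ/ — and no other single listed feature has exactly this extension, so two is the minimum.

[-voice, -dorsal]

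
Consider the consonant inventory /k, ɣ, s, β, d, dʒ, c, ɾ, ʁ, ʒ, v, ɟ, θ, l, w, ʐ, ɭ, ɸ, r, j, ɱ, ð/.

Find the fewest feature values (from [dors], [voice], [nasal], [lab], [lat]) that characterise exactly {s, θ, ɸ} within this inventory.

[-voice, -dors]

Every target segment is [-voice], [-dorsal]; each remaining inventory member fails at least one of these. Each conjunct is needed — [-dorsal] alone would also admit /β, d, dʒ, ɾ, …/; [-voice] alone would also admit /k, c/ — and no other single listed feature has exactly this extension, so two is the minimum.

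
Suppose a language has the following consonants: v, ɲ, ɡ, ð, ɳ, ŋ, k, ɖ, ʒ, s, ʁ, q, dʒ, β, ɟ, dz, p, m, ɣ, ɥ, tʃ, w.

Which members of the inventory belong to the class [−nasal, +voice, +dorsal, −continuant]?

Eliminate segments failing any feature: /v, ð, ɖ, ʒ, dʒ, β, dz/ are [−dorsal]; /ɲ, ɳ, ŋ, m/ are [+nasal]; /k, s, q, p, tʃ/ are [−voice]; /ʁ, ɣ, ɥ, w/ are [+continuant]. The remaining /ɡ, ɟ/ satisfy [−nasal], [+voice], [+dorsal], [−continuant].

ɡ, ɟ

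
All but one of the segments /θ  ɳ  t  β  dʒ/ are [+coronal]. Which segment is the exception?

Every segment except /β/ is [+coronal]. /β/ (voiced bilabial fricative) is [-coronal], so it is the exception.

β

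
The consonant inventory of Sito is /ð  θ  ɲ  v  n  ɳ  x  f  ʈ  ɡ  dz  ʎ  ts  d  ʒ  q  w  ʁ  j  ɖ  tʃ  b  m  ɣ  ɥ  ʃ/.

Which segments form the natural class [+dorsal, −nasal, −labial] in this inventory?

x, ɡ, ʎ, q, ʁ, j, ɣ

Eliminate segments failing any feature: /ð, θ, v, n, ɳ, f, ʈ, dz, ts, d, ʒ, ɖ, tʃ, b, m, ʃ/ are [−dorsal]; /ɲ/ is [+nasal]; /w, ɥ/ are [+labial]. The remaining /x, ɡ, ʎ, q, ʁ, j, ɣ/ satisfy [+dorsal], [−nasal], [−labial].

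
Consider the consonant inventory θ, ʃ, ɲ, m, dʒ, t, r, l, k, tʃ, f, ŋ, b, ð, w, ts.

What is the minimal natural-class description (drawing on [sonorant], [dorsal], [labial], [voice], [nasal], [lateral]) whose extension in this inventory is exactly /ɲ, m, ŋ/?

[+nasal]

The target set is precisely the extension of [+nasal] in this inventory.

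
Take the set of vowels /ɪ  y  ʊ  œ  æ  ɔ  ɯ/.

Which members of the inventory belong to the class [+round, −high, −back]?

Eliminate segments failing any feature: /ɪ, æ, ɯ/ are [−round]; /y, ʊ/ are [+high]; /ɔ/ is [+back]. The remaining /œ/ satisfy [+round], [−high], [−back].

œ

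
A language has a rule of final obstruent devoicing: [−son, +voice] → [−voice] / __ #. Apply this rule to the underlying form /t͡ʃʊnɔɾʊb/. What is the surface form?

[t͡ʃʊnɔɾʊp]

The only segment in the rule's environment that also matches [−son, +voice] is /b/. Applying [−voice] turns the voiced bilabial stop into /p/ (voiceless bilabial stop), giving [t͡ʃʊnɔɾʊp].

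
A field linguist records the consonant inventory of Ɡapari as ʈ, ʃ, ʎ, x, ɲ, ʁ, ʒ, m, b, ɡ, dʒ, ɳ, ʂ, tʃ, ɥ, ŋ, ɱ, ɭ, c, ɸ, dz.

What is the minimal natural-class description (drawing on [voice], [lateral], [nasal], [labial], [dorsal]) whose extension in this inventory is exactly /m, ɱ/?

[+nasal, +labial]

/m, ɱ/ are all [+nasal], [+labial], and no other segment in the inventory matches both values. Dropping any one of them over-generates: [+labial] alone would also admit /b, ɥ, ɸ/; [+nasal] alone would also admit /ɲ, ɳ, ŋ/. No other single listed feature picks out exactly this set either, so fewer than two features will not do.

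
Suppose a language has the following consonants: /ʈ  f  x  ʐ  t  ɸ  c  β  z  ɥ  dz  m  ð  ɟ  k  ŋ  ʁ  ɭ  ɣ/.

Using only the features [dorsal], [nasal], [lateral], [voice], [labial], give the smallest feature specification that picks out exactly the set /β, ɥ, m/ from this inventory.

The class [+voice], [+labial] has exactly /β, ɥ, m/ as its extension in this inventory. No smaller conjunction from the listed features achieves this: [+labial] alone would also admit /f, ɸ/; [+voice] alone would also admit /ʐ, z, dz, ð, …/; and checking the remaining single features turns up none with this extension.

[+voice, +labial]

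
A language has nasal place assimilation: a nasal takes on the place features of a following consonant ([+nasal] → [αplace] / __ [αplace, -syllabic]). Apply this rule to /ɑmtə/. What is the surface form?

[ɑntə]

In /ɑmtə/, the nasal /m/ precedes /t/, which is [+coronal]. The nasal assimilates in place, becoming the [+coronal] nasal /n/. The surface form is [ɑntə].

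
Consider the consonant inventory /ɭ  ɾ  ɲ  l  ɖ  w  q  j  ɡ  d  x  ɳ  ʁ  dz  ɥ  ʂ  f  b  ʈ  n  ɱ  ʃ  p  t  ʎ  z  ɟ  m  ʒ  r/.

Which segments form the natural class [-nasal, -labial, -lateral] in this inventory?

ɾ, ɖ, q, j, ɡ, d, x, ʁ, dz, ʂ, ʈ, ʃ, t, z, ɟ, ʒ, r

Among the inventory, the [-nasal] segments are /ɭ, ɾ, l, ɖ, w, q, j, ɡ, d, x, ʁ, dz, ɥ, ʂ, f, b, ʈ, ʃ, p, t, ʎ, z, ɟ, ʒ, r/.
Then [-labial] gives /ɭ, ɾ, l, ɖ, q, j, ɡ, d, x, ʁ, dz, ʂ, ʈ, ʃ, t, ʎ, z, ɟ, ʒ, r/.
Of those, [-lateral] leaves /ɾ, ɖ, q, j, ɡ, d, x, ʁ, dz, ʂ, ʈ, ʃ, t, z, ɟ, ʒ, r/.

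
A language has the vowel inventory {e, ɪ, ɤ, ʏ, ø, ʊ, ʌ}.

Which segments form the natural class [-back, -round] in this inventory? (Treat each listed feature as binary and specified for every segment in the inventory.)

e, ɪ

Eliminate segments failing any feature: /ɤ, ʊ, ʌ/ are [+back]; /ʏ, ø/ are [+round]. The remaining /e, ɪ/ satisfy [-back], [-round].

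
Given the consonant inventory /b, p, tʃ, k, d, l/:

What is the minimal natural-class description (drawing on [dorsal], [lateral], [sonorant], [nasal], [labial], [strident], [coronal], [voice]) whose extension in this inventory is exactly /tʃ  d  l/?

[+coronal]

/tʃ, d, l/ are exactly the [+coronal] segments in the inventory, so a single feature suffices.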